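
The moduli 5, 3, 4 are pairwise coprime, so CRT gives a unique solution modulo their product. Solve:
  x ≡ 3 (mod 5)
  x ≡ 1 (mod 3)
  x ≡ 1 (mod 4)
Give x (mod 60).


Moduli 5, 3, 4 are pairwise coprime; by CRT there is a unique solution modulo M = 5 · 3 · 4 = 60.
Solve pairwise, accumulating the modulus:
  Start with x ≡ 3 (mod 5).
  Combine with x ≡ 1 (mod 3): since gcd(5, 3) = 1, we get a unique residue mod 15.
    Write x = 3 + 5·t and substitute into x ≡ 1 (mod 3): 5·t ≡ 1 − 3 = -2 (mod 3).
    Reduce coefficients mod 3: 2·t ≡ 1 (mod 3).
    The inverse of 2 mod 3 is 2 (since 2·2 = 4 = 1·3 + 1), so t ≡ 2·1 = 2 ≡ 2 (mod 3).
    Then x = 3 + 5·2 = 13, valid modulo lcm(5, 3) = 15: x ≡ 13 (mod 15).
  Combine with x ≡ 1 (mod 4): since gcd(15, 4) = 1, we get a unique residue mod 60.
    Write x = 13 + 15·t and substitute into x ≡ 1 (mod 4): 15·t ≡ 1 − 13 = -12 (mod 4).
    Reduce coefficients mod 4: 3·t ≡ 0 (mod 4).
    The inverse of 3 mod 4 is 3 (since 3·3 = 9 = 2·4 + 1), so t ≡ 3·0 = 0 ≡ 0 (mod 4).
    Then x = 13 + 15·0 = 13, valid modulo lcm(15, 4) = 60: x ≡ 13 (mod 60).
Verify: 13 mod 5 = 3 ✓, 13 mod 3 = 1 ✓, 13 mod 4 = 1 ✓.

x ≡ 13 (mod 60).


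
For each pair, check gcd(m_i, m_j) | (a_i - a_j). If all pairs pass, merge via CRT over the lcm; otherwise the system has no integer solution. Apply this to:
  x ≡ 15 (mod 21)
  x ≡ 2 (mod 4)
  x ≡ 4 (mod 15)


Moduli 21, 4, 15 are not pairwise coprime, so CRT works modulo lcm(m_i) when all pairwise compatibility conditions hold.
Pairwise compatibility: gcd(m_i, m_j) must divide a_i - a_j for every pair.
Merge one congruence at a time:
  Start: x ≡ 15 (mod 21).
  Combine with x ≡ 2 (mod 4): gcd(21, 4) = 1; 2 - 15 = -13, which IS divisible by 1, so compatible.
    Write x = 15 + 21·t and substitute into x ≡ 2 (mod 4): 21·t ≡ 2 − 15 = -13 (mod 4).
    Reduce coefficients mod 4: 1·t ≡ 3 (mod 4).
    So t ≡ 3 (mod 4).
    Then x = 15 + 21·3 = 78, valid modulo lcm(21, 4) = 84: x ≡ 78 (mod 84).
  Combine with x ≡ 4 (mod 15): gcd(84, 15) = 3, and 4 - 78 = -74 is NOT divisible by 3.
    ⇒ system is inconsistent (no integer solution).

No solution (the system is inconsistent).


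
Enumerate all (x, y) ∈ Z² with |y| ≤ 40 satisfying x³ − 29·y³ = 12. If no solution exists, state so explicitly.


The equation is x³ - 29y³ = 12. For fixed y, x³ = 29·y³ + 12, so a solution requires the RHS to be a perfect cube.
Strategy: iterate y from -40 to 40, compute RHS = 29·y³ + 12, and check whether it is a (positive or negative) perfect cube.
Check small values of y:
  y = 0: RHS = 12 is not a perfect cube.
  y = 1: RHS = 41 is not a perfect cube.
  y = -1: RHS = -17 is not a perfect cube.
  y = 2: RHS = 244 is not a perfect cube.
  y = -2: RHS = -220 is not a perfect cube.
  y = 3: RHS = 795 is not a perfect cube.
  y = -3: RHS = -771 is not a perfect cube.
Continuing the search up to |y| = 40 finds no solutions either.
No (x, y) in the scanned range satisfies the equation.

No integer solutions with |y| ≤ 40.


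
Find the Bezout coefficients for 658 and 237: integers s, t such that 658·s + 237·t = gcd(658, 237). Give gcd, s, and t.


Euclidean algorithm on (658, 237) — divide until remainder is 0:
  658 = 2 · 237 + 184
  237 = 1 · 184 + 53
  184 = 3 · 53 + 25
  53 = 2 · 25 + 3
  25 = 8 · 3 + 1
  3 = 3 · 1 + 0
gcd(658, 237) = 1.
Track Bezout coefficients alongside the remainders: start with r₀ = 658 = a·1 + b·0 (s = 1, t = 0) and r₁ = 237 = a·0 + b·1 (s = 0, t = 1); each new remainder r_{k+1} = r_{k-1} − q_k·r_k inherits s_{k+1} = s_{k-1} − q_k·s_k, t_{k+1} = t_{k-1} − q_k·t_k, so r_k = a·s_k + b·t_k at every step:
  q = 2: r = 184, s = 1 − 2·0 = 1, t = 0 − 2·1 = -2  (check: 658·1 + 237·(-2) = 184)
  q = 1: r = 53, s = 0 − 1·1 = -1, t = 1 − 1·(-2) = 3  (check: 658·(-1) + 237·3 = 53)
  q = 3: r = 25, s = 1 − 3·(-1) = 4, t = -2 − 3·3 = -11  (check: 658·4 + 237·(-11) = 25)
  q = 2: r = 3, s = -1 − 2·4 = -9, t = 3 − 2·(-11) = 25  (check: 658·(-9) + 237·25 = 3)
  q = 8: r = 1, s = 4 − 8·(-9) = 76, t = -11 − 8·25 = -211  (check: 658·76 + 237·(-211) = 1)
The row with r = 1 (the gcd) gives the Bezout coefficients s = 76, t = -211.
Result: 658 · (76) + 237 · (-211) = 1.

gcd(658, 237) = 1; s = 76, t = -211 (check: 658·76 + 237·(-211) = 1).


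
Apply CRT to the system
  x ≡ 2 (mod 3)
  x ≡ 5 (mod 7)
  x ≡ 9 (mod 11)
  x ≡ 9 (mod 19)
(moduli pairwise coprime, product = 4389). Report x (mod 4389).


Product of moduli M = 3 · 7 · 11 · 19 = 4389.
Merge one congruence at a time:
  Start: x ≡ 2 (mod 3).
  Combine with x ≡ 5 (mod 7); new modulus lcm = 21.
    Write x = 2 + 3·t and substitute into x ≡ 5 (mod 7): 3·t ≡ 5 − 2 = 3 (mod 7).
    The inverse of 3 mod 7 is 5 (since 3·5 = 15 = 2·7 + 1), so t ≡ 5·3 = 15 ≡ 1 (mod 7).
    Then x = 2 + 3·1 = 5, valid modulo lcm(3, 7) = 21: x ≡ 5 (mod 21).
  Combine with x ≡ 9 (mod 11); new modulus lcm = 231.
    Write x = 5 + 21·t and substitute into x ≡ 9 (mod 11): 21·t ≡ 9 − 5 = 4 (mod 11).
    Reduce coefficients mod 11: 10·t ≡ 4 (mod 11).
    The inverse of 10 mod 11 is 10 (since 10·10 = 100 = 9·11 + 1), so t ≡ 10·4 = 40 ≡ 7 (mod 11).
    Then x = 5 + 21·7 = 152, valid modulo lcm(21, 11) = 231: x ≡ 152 (mod 231).
  Combine with x ≡ 9 (mod 19); new modulus lcm = 4389.
    Write x = 152 + 231·t and substitute into x ≡ 9 (mod 19): 231·t ≡ 9 − 152 = -143 (mod 19).
    Reduce coefficients mod 19: 3·t ≡ 9 (mod 19).
    The inverse of 3 mod 19 is 13 (since 3·13 = 39 = 2·19 + 1), so t ≡ 13·9 = 117 ≡ 3 (mod 19).
    Then x = 152 + 231·3 = 845, valid modulo lcm(231, 19) = 4389: x ≡ 845 (mod 4389).
Verify against each original: 845 mod 3 = 2, 845 mod 7 = 5, 845 mod 11 = 9, 845 mod 19 = 9.

x ≡ 845 (mod 4389).


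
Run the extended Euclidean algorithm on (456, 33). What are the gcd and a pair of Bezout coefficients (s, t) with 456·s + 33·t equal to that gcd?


Euclidean algorithm on (456, 33) — divide until remainder is 0:
  456 = 13 · 33 + 27
  33 = 1 · 27 + 6
  27 = 4 · 6 + 3
  6 = 2 · 3 + 0
gcd(456, 33) = 3.
Track Bezout coefficients alongside the remainders: start with r₀ = 456 = a·1 + b·0 (s = 1, t = 0) and r₁ = 33 = a·0 + b·1 (s = 0, t = 1); each new remainder r_{k+1} = r_{k-1} − q_k·r_k inherits s_{k+1} = s_{k-1} − q_k·s_k, t_{k+1} = t_{k-1} − q_k·t_k, so r_k = a·s_k + b·t_k at every step:
  q = 13: r = 27, s = 1 − 13·0 = 1, t = 0 − 13·1 = -13  (check: 456·1 + 33·(-13) = 27)
  q = 1: r = 6, s = 0 − 1·1 = -1, t = 1 − 1·(-13) = 14  (check: 456·(-1) + 33·14 = 6)
  q = 4: r = 3, s = 1 − 4·(-1) = 5, t = -13 − 4·14 = -69  (check: 456·5 + 33·(-69) = 3)
The row with r = 3 (the gcd) gives the Bezout coefficients s = 5, t = -69.
Result: 456 · (5) + 33 · (-69) = 3.

gcd(456, 33) = 3; s = 5, t = -69 (check: 456·5 + 33·(-69) = 3).


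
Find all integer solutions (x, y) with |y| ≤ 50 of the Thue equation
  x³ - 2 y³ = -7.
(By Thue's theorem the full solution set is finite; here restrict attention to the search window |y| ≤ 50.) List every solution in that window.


The equation is x³ - 2y³ = -7. For fixed y, x³ = 2·y³ − 7, so a solution requires the RHS to be a perfect cube.
Strategy: iterate y from -50 to 50, compute RHS = 2·y³ − 7, and check whether it is a (positive or negative) perfect cube.
Check small values of y:
  y = 0: RHS = -7 is not a perfect cube.
  y = 1: RHS = -5 is not a perfect cube.
  y = -1: RHS = -9 is not a perfect cube.
  y = 2: RHS = 9 is not a perfect cube.
  y = -2: RHS = -23 is not a perfect cube.
  y = 3: RHS = 47 is not a perfect cube.
  y = -3: RHS = -61 is not a perfect cube.
Continuing the search up to |y| = 50 finds no solutions either.
No (x, y) in the scanned range satisfies the equation.

No integer solutions with |y| ≤ 50.


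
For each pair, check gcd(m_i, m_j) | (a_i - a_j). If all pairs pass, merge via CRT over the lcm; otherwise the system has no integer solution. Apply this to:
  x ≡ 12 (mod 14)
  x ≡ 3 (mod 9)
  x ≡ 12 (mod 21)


Moduli 14, 9, 21 are not pairwise coprime, so CRT works modulo lcm(m_i) when all pairwise compatibility conditions hold.
Pairwise compatibility: gcd(m_i, m_j) must divide a_i - a_j for every pair.
Merge one congruence at a time:
  Start: x ≡ 12 (mod 14).
  Combine with x ≡ 3 (mod 9): gcd(14, 9) = 1; 3 - 12 = -9, which IS divisible by 1, so compatible.
    Write x = 12 + 14·t and substitute into x ≡ 3 (mod 9): 14·t ≡ 3 − 12 = -9 (mod 9).
    Reduce coefficients mod 9: 5·t ≡ 0 (mod 9).
    The inverse of 5 mod 9 is 2 (since 5·2 = 10 = 1·9 + 1), so t ≡ 2·0 = 0 ≡ 0 (mod 9).
    Then x = 12 + 14·0 = 12, valid modulo lcm(14, 9) = 126: x ≡ 12 (mod 126).
  Combine with x ≡ 12 (mod 21): gcd(126, 21) = 21; 12 - 12 = 0, which IS divisible by 21, so compatible.
    Write x = 12 + 126·t and substitute into x ≡ 12 (mod 21): 126·t ≡ 12 − 12 = 0 (mod 21).
    Divide the congruence (and modulus) by g = 21: 6·t ≡ 0 (mod 1).
    Modulo 1 every t works; take t = 0.
    Then x = 12 + 126·0 = 12, valid modulo lcm(126, 21) = 126: x ≡ 12 (mod 126).
Verify: 12 mod 14 = 12, 12 mod 9 = 3, 12 mod 21 = 12.

x ≡ 12 (mod 126).


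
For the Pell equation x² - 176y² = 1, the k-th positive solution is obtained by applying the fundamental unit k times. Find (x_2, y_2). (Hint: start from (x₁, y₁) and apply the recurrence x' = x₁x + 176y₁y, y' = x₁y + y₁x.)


Step 1: Find the fundamental solution (x₁, y₁) of x² - 176y² = 1.
  Expand √176 as a continued fraction. a₀ = ⌊√176⌋ = 13; iterate m_{k+1} = d_k·a_k − m_k, d_{k+1} = (176 − m_{k+1}²)/d_k, a_{k+1} = ⌊(a₀ + m_{k+1})/d_{k+1}⌋ (starting m₀ = 0, d₀ = 1), with convergents p_k = a_k·p_{k-1} + p_{k-2}, q_k = a_k·q_{k-1} + q_{k-2} (p₋₁ = 1, q₋₁ = 0):
  k = 0: a₀ = 13; p₀/q₀ = 13/1; p₀² − 176·q₀² = 169 − 176 = -7.
  k = 1: m = 13, d = 7, a = ⌊(13 + 13)/7⌋ = 3; p/q = (3·13 + 1)/(3·1 + 0) = 40/3; p² − 176·q² = 1600 − 1584 = 16.
  k = 2: m = 8, d = 16, a = ⌊(13 + 8)/16⌋ = 1; p/q = (1·40 + 13)/(1·3 + 1) = 53/4; p² − 176·q² = 2809 − 2816 = -7.
  k = 3: m = 8, d = 7, a = ⌊(13 + 8)/7⌋ = 3; p/q = (3·53 + 40)/(3·4 + 3) = 199/15; p² − 176·q² = 39601 − 39600 = 1.
  The first convergent with p² − 176·q² = 1 gives the fundamental solution (x₁, y₁) = (199, 15).
Step 2: Apply the recurrence (x_{n+1}, y_{n+1}) = (x₁x_n + 176y₁y_n, x₁y_n + y₁x_n) repeatedly.
  From (x_1, y_1) = (199, 15): x_2 = 199·199 + 176·15·15 = 79201; y_2 = 199·15 + 15·199 = 5970.
Step 3: Verify x_2² - 176·y_2² = 6272798401 - 6272798400 = 1 (should be 1). ✓

(x_1, y_1) = (199, 15); (x_2, y_2) = (79201, 5970).


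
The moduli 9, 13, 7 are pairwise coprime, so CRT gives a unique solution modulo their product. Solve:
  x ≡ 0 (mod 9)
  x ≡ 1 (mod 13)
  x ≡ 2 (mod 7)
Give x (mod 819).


Moduli 9, 13, 7 are pairwise coprime; by CRT there is a unique solution modulo M = 9 · 13 · 7 = 819.
Solve pairwise, accumulating the modulus:
  Start with x ≡ 0 (mod 9).
  Combine with x ≡ 1 (mod 13): since gcd(9, 13) = 1, we get a unique residue mod 117.
    Write x = 0 + 9·t and substitute into x ≡ 1 (mod 13): 9·t ≡ 1 − 0 = 1 (mod 13).
    The inverse of 9 mod 13 is 3 (since 9·3 = 27 = 2·13 + 1), so t ≡ 3·1 = 3 ≡ 3 (mod 13).
    Then x = 0 + 9·3 = 27, valid modulo lcm(9, 13) = 117: x ≡ 27 (mod 117).
  Combine with x ≡ 2 (mod 7): since gcd(117, 7) = 1, we get a unique residue mod 819.
    Write x = 27 + 117·t and substitute into x ≡ 2 (mod 7): 117·t ≡ 2 − 27 = -25 (mod 7).
    Reduce coefficients mod 7: 5·t ≡ 3 (mod 7).
    The inverse of 5 mod 7 is 3 (since 5·3 = 15 = 2·7 + 1), so t ≡ 3·3 = 9 ≡ 2 (mod 7).
    Then x = 27 + 117·2 = 261, valid modulo lcm(117, 7) = 819: x ≡ 261 (mod 819).
Verify: 261 mod 9 = 0 ✓, 261 mod 13 = 1 ✓, 261 mod 7 = 2 ✓.

x ≡ 261 (mod 819).


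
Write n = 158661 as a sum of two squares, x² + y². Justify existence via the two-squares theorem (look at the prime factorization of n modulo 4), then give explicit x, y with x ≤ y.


Step 1: Factor n = 158661 = 3^2 · 17^2 · 61.
Step 2: Check the mod-4 condition on each prime factor: 3 ≡ 3 (mod 4), exponent 2 (must be even); 17 ≡ 1 (mod 4), exponent 2; 61 ≡ 1 (mod 4), exponent 1.
All primes ≡ 3 (mod 4) appear to even exponent (or don't appear), so by the two-squares theorem n IS expressible as a sum of two squares.
Step 3: Build a representation. Group n = k² · m with k = 3 and m = 17 · 17 · 61 = 17629 (a product of primes ≡ 1 (mod 4)); a representation of m scales to one of n via (k·x)² + (k·y)² = k²(x² + y²). Each prime p ≡ 1 (mod 4) is itself a sum of two squares; find a² by testing p − a² for a perfect square:
  17: 17 − 1² = 16 = 4² ⇒ 17 = 1² + 4².
  61: 61 − 1² = 60, 61 − 2² = 57, 61 − 3² = 52, 61 − 4² = 45, 61 − 5² = 36 = 6² ⇒ 61 = 5² + 6².
  Combine using the Brahmagupta–Fibonacci identity (a² + b²)(c² + d²) = (ac − bd)² + (ad + bc)² = (ac + bd)² + (ad − bc)²:
  17 · 17 = 289: from (1² + 4²)(1² + 4²), take (1·1 − 4·4, 1·4 + 4·1) = (1 − 16, 4 + 4) = (-15, 8); dropping signs (only squares matter) gives (15, 8); check 15² + 8² = 225 + 64 = 289 ✓.
  289 · 61 = 17629: from (15² + 8²)(5² + 6²), take (15·5 − 8·6, 15·6 + 8·5) = (75 − 48, 90 + 40) = (27, 130); check 27² + 130² = 729 + 16900 = 17629 ✓.
  Scale by k = 3: (3·27, 3·130) = (81, 390).
Step 4: Order so x ≤ y and verify: 81² + 390² = 6561 + 152100 = 158661 = n. ✓

n = 158661 = 81² + 390² (one valid representation with x ≤ y).


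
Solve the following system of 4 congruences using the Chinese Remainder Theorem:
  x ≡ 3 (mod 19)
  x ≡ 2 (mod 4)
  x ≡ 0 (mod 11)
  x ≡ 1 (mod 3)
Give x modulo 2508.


Product of moduli M = 19 · 4 · 11 · 3 = 2508.
Merge one congruence at a time:
  Start: x ≡ 3 (mod 19).
  Combine with x ≡ 2 (mod 4); new modulus lcm = 76.
    Write x = 3 + 19·t and substitute into x ≡ 2 (mod 4): 19·t ≡ 2 − 3 = -1 (mod 4).
    Reduce coefficients mod 4: 3·t ≡ 3 (mod 4).
    The inverse of 3 mod 4 is 3 (since 3·3 = 9 = 2·4 + 1), so t ≡ 3·3 = 9 ≡ 1 (mod 4).
    Then x = 3 + 19·1 = 22, valid modulo lcm(19, 4) = 76: x ≡ 22 (mod 76).
  Combine with x ≡ 0 (mod 11); new modulus lcm = 836.
    Write x = 22 + 76·t and substitute into x ≡ 0 (mod 11): 76·t ≡ 0 − 22 = -22 (mod 11).
    Reduce coefficients mod 11: 10·t ≡ 0 (mod 11).
    The inverse of 10 mod 11 is 10 (since 10·10 = 100 = 9·11 + 1), so t ≡ 10·0 = 0 ≡ 0 (mod 11).
    Then x = 22 + 76·0 = 22, valid modulo lcm(76, 11) = 836: x ≡ 22 (mod 836).
  Combine with x ≡ 1 (mod 3); new modulus lcm = 2508.
    Write x = 22 + 836·t and substitute into x ≡ 1 (mod 3): 836·t ≡ 1 − 22 = -21 (mod 3).
    Reduce coefficients mod 3: 2·t ≡ 0 (mod 3).
    The inverse of 2 mod 3 is 2 (since 2·2 = 4 = 1·3 + 1), so t ≡ 2·0 = 0 ≡ 0 (mod 3).
    Then x = 22 + 836·0 = 22, valid modulo lcm(836, 3) = 2508: x ≡ 22 (mod 2508).
Verify against each original: 22 mod 19 = 3, 22 mod 4 = 2, 22 mod 11 = 0, 22 mod 3 = 1.

x ≡ 22 (mod 2508).


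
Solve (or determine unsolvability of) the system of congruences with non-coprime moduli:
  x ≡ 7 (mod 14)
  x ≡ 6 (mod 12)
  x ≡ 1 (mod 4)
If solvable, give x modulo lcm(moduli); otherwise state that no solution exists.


Moduli 14, 12, 4 are not pairwise coprime, so CRT works modulo lcm(m_i) when all pairwise compatibility conditions hold.
Pairwise compatibility: gcd(m_i, m_j) must divide a_i - a_j for every pair.
Merge one congruence at a time:
  Start: x ≡ 7 (mod 14).
  Combine with x ≡ 6 (mod 12): gcd(14, 12) = 2, and 6 - 7 = -1 is NOT divisible by 2.
    ⇒ system is inconsistent (no integer solution).

No solution (the system is inconsistent).


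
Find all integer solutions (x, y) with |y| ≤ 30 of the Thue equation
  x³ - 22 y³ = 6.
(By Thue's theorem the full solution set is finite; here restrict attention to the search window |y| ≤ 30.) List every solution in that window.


The equation is x³ - 22y³ = 6. For fixed y, x³ = 22·y³ + 6, so a solution requires the RHS to be a perfect cube.
Strategy: iterate y from -30 to 30, compute RHS = 22·y³ + 6, and check whether it is a (positive or negative) perfect cube.
Check small values of y:
  y = 0: RHS = 6 is not a perfect cube.
  y = 1: RHS = 28 is not a perfect cube.
  y = -1: RHS = -16 is not a perfect cube.
  y = 2: RHS = 182 is not a perfect cube.
  y = -2: RHS = -170 is not a perfect cube.
  y = 3: RHS = 600 is not a perfect cube.
  y = -3: RHS = -588 is not a perfect cube.
Continuing, at y = -5: RHS = -2744 = (-14)³ ⇒ x = -14 works.
Searching the remaining y in |y| ≤ 30 finds no further solutions.
Collected solutions: (-14, -5).

Solutions (with |y| ≤ 30): (-14, -5).


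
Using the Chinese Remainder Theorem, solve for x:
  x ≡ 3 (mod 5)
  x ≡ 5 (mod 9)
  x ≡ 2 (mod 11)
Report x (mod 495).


Moduli 5, 9, 11 are pairwise coprime; by CRT there is a unique solution modulo M = 5 · 9 · 11 = 495.
Solve pairwise, accumulating the modulus:
  Start with x ≡ 3 (mod 5).
  Combine with x ≡ 5 (mod 9): since gcd(5, 9) = 1, we get a unique residue mod 45.
    Write x = 3 + 5·t and substitute into x ≡ 5 (mod 9): 5·t ≡ 5 − 3 = 2 (mod 9).
    The inverse of 5 mod 9 is 2 (since 5·2 = 10 = 1·9 + 1), so t ≡ 2·2 = 4 ≡ 4 (mod 9).
    Then x = 3 + 5·4 = 23, valid modulo lcm(5, 9) = 45: x ≡ 23 (mod 45).
  Combine with x ≡ 2 (mod 11): since gcd(45, 11) = 1, we get a unique residue mod 495.
    Write x = 23 + 45·t and substitute into x ≡ 2 (mod 11): 45·t ≡ 2 − 23 = -21 (mod 11).
    Reduce coefficients mod 11: 1·t ≡ 1 (mod 11).
    So t ≡ 1 (mod 11).
    Then x = 23 + 45·1 = 68, valid modulo lcm(45, 11) = 495: x ≡ 68 (mod 495).
Verify: 68 mod 5 = 3 ✓, 68 mod 9 = 5 ✓, 68 mod 11 = 2 ✓.

x ≡ 68 (mod 495).


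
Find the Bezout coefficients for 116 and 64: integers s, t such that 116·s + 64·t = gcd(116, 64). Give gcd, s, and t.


Euclidean algorithm on (116, 64) — divide until remainder is 0:
  116 = 1 · 64 + 52
  64 = 1 · 52 + 12
  52 = 4 · 12 + 4
  12 = 3 · 4 + 0
gcd(116, 64) = 4.
Track Bezout coefficients alongside the remainders: start with r₀ = 116 = a·1 + b·0 (s = 1, t = 0) and r₁ = 64 = a·0 + b·1 (s = 0, t = 1); each new remainder r_{k+1} = r_{k-1} − q_k·r_k inherits s_{k+1} = s_{k-1} − q_k·s_k, t_{k+1} = t_{k-1} − q_k·t_k, so r_k = a·s_k + b·t_k at every step:
  q = 1: r = 52, s = 1 − 1·0 = 1, t = 0 − 1·1 = -1  (check: 116·1 + 64·(-1) = 52)
  q = 1: r = 12, s = 0 − 1·1 = -1, t = 1 − 1·(-1) = 2  (check: 116·(-1) + 64·2 = 12)
  q = 4: r = 4, s = 1 − 4·(-1) = 5, t = -1 − 4·2 = -9  (check: 116·5 + 64·(-9) = 4)
The row with r = 4 (the gcd) gives the Bezout coefficients s = 5, t = -9.
Result: 116 · (5) + 64 · (-9) = 4.

gcd(116, 64) = 4; s = 5, t = -9 (check: 116·5 + 64·(-9) = 4).


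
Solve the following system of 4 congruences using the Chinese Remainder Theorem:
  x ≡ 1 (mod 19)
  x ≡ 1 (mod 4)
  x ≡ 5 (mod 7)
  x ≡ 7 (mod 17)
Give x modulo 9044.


Product of moduli M = 19 · 4 · 7 · 17 = 9044.
Merge one congruence at a time:
  Start: x ≡ 1 (mod 19).
  Combine with x ≡ 1 (mod 4); new modulus lcm = 76.
    Write x = 1 + 19·t and substitute into x ≡ 1 (mod 4): 19·t ≡ 1 − 1 = 0 (mod 4).
    Reduce coefficients mod 4: 3·t ≡ 0 (mod 4).
    The inverse of 3 mod 4 is 3 (since 3·3 = 9 = 2·4 + 1), so t ≡ 3·0 = 0 ≡ 0 (mod 4).
    Then x = 1 + 19·0 = 1, valid modulo lcm(19, 4) = 76: x ≡ 1 (mod 76).
  Combine with x ≡ 5 (mod 7); new modulus lcm = 532.
    Write x = 1 + 76·t and substitute into x ≡ 5 (mod 7): 76·t ≡ 5 − 1 = 4 (mod 7).
    Reduce coefficients mod 7: 6·t ≡ 4 (mod 7).
    The inverse of 6 mod 7 is 6 (since 6·6 = 36 = 5·7 + 1), so t ≡ 6·4 = 24 ≡ 3 (mod 7).
    Then x = 1 + 76·3 = 229, valid modulo lcm(76, 7) = 532: x ≡ 229 (mod 532).
  Combine with x ≡ 7 (mod 17); new modulus lcm = 9044.
    Write x = 229 + 532·t and substitute into x ≡ 7 (mod 17): 532·t ≡ 7 − 229 = -222 (mod 17).
    Reduce coefficients mod 17: 5·t ≡ 16 (mod 17).
    The inverse of 5 mod 17 is 7 (since 5·7 = 35 = 2·17 + 1), so t ≡ 7·16 = 112 ≡ 10 (mod 17).
    Then x = 229 + 532·10 = 5549, valid modulo lcm(532, 17) = 9044: x ≡ 5549 (mod 9044).
Verify against each original: 5549 mod 19 = 1, 5549 mod 4 = 1, 5549 mod 7 = 5, 5549 mod 17 = 7.

x ≡ 5549 (mod 9044).


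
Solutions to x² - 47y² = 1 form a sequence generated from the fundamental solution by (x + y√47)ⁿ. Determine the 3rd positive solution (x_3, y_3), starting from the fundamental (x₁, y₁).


Step 1: Find the fundamental solution (x₁, y₁) of x² - 47y² = 1.
  Expand √47 as a continued fraction. a₀ = ⌊√47⌋ = 6; iterate m_{k+1} = d_k·a_k − m_k, d_{k+1} = (47 − m_{k+1}²)/d_k, a_{k+1} = ⌊(a₀ + m_{k+1})/d_{k+1}⌋ (starting m₀ = 0, d₀ = 1), with convergents p_k = a_k·p_{k-1} + p_{k-2}, q_k = a_k·q_{k-1} + q_{k-2} (p₋₁ = 1, q₋₁ = 0):
  k = 0: a₀ = 6; p₀/q₀ = 6/1; p₀² − 47·q₀² = 36 − 47 = -11.
  k = 1: m = 6, d = 11, a = ⌊(6 + 6)/11⌋ = 1; p/q = (1·6 + 1)/(1·1 + 0) = 7/1; p² − 47·q² = 49 − 47 = 2.
  k = 2: m = 5, d = 2, a = ⌊(6 + 5)/2⌋ = 5; p/q = (5·7 + 6)/(5·1 + 1) = 41/6; p² − 47·q² = 1681 − 1692 = -11.
  k = 3: m = 5, d = 11, a = ⌊(6 + 5)/11⌋ = 1; p/q = (1·41 + 7)/(1·6 + 1) = 48/7; p² − 47·q² = 2304 − 2303 = 1.
  The first convergent with p² − 47·q² = 1 gives the fundamental solution (x₁, y₁) = (48, 7).
Step 2: Apply the recurrence (x_{n+1}, y_{n+1}) = (x₁x_n + 47y₁y_n, x₁y_n + y₁x_n) repeatedly.
  From (x_1, y_1) = (48, 7): x_2 = 48·48 + 47·7·7 = 4607; y_2 = 48·7 + 7·48 = 672.
  From (x_2, y_2) = (4607, 672): x_3 = 48·4607 + 47·7·672 = 442224; y_3 = 48·672 + 7·4607 = 64505.
Step 3: Verify x_3² - 47·y_3² = 195562066176 - 195562066175 = 1 (should be 1). ✓

(x_1, y_1) = (48, 7); (x_3, y_3) = (442224, 64505).


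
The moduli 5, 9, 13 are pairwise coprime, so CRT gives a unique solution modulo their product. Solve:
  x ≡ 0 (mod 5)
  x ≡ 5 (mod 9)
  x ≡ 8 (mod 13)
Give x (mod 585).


Moduli 5, 9, 13 are pairwise coprime; by CRT there is a unique solution modulo M = 5 · 9 · 13 = 585.
Solve pairwise, accumulating the modulus:
  Start with x ≡ 0 (mod 5).
  Combine with x ≡ 5 (mod 9): since gcd(5, 9) = 1, we get a unique residue mod 45.
    Write x = 0 + 5·t and substitute into x ≡ 5 (mod 9): 5·t ≡ 5 − 0 = 5 (mod 9).
    The inverse of 5 mod 9 is 2 (since 5·2 = 10 = 1·9 + 1), so t ≡ 2·5 = 10 ≡ 1 (mod 9).
    Then x = 0 + 5·1 = 5, valid modulo lcm(5, 9) = 45: x ≡ 5 (mod 45).
  Combine with x ≡ 8 (mod 13): since gcd(45, 13) = 1, we get a unique residue mod 585.
    Write x = 5 + 45·t and substitute into x ≡ 8 (mod 13): 45·t ≡ 8 − 5 = 3 (mod 13).
    Reduce coefficients mod 13: 6·t ≡ 3 (mod 13).
    The inverse of 6 mod 13 is 11 (since 6·11 = 66 = 5·13 + 1), so t ≡ 11·3 = 33 ≡ 7 (mod 13).
    Then x = 5 + 45·7 = 320, valid modulo lcm(45, 13) = 585: x ≡ 320 (mod 585).
Verify: 320 mod 5 = 0 ✓, 320 mod 9 = 5 ✓, 320 mod 13 = 8 ✓.

x ≡ 320 (mod 585).


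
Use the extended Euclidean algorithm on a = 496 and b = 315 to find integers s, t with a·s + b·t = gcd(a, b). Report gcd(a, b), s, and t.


Euclidean algorithm on (496, 315) — divide until remainder is 0:
  496 = 1 · 315 + 181
  315 = 1 · 181 + 134
  181 = 1 · 134 + 47
  134 = 2 · 47 + 40
  47 = 1 · 40 + 7
  40 = 5 · 7 + 5
  7 = 1 · 5 + 2
  5 = 2 · 2 + 1
  2 = 2 · 1 + 0
gcd(496, 315) = 1.
Track Bezout coefficients alongside the remainders: start with r₀ = 496 = a·1 + b·0 (s = 1, t = 0) and r₁ = 315 = a·0 + b·1 (s = 0, t = 1); each new remainder r_{k+1} = r_{k-1} − q_k·r_k inherits s_{k+1} = s_{k-1} − q_k·s_k, t_{k+1} = t_{k-1} − q_k·t_k, so r_k = a·s_k + b·t_k at every step:
  q = 1: r = 181, s = 1 − 1·0 = 1, t = 0 − 1·1 = -1  (check: 496·1 + 315·(-1) = 181)
  q = 1: r = 134, s = 0 − 1·1 = -1, t = 1 − 1·(-1) = 2  (check: 496·(-1) + 315·2 = 134)
  q = 1: r = 47, s = 1 − 1·(-1) = 2, t = -1 − 1·2 = -3  (check: 496·2 + 315·(-3) = 47)
  q = 2: r = 40, s = -1 − 2·2 = -5, t = 2 − 2·(-3) = 8  (check: 496·(-5) + 315·8 = 40)
  q = 1: r = 7, s = 2 − 1·(-5) = 7, t = -3 − 1·8 = -11  (check: 496·7 + 315·(-11) = 7)
  q = 5: r = 5, s = -5 − 5·7 = -40, t = 8 − 5·(-11) = 63  (check: 496·(-40) + 315·63 = 5)
  q = 1: r = 2, s = 7 − 1·(-40) = 47, t = -11 − 1·63 = -74  (check: 496·47 + 315·(-74) = 2)
  q = 2: r = 1, s = -40 − 2·47 = -134, t = 63 − 2·(-74) = 211  (check: 496·(-134) + 315·211 = 1)
The row with r = 1 (the gcd) gives the Bezout coefficients s = -134, t = 211.
Result: 496 · (-134) + 315 · (211) = 1.

gcd(496, 315) = 1; s = -134, t = 211 (check: 496·(-134) + 315·211 = 1).


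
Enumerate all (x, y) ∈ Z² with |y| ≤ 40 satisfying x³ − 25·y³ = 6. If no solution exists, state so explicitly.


The equation is x³ - 25y³ = 6. For fixed y, x³ = 25·y³ + 6, so a solution requires the RHS to be a perfect cube.
Strategy: iterate y from -40 to 40, compute RHS = 25·y³ + 6, and check whether it is a (positive or negative) perfect cube.
Check small values of y:
  y = 0: RHS = 6 is not a perfect cube.
  y = 1: RHS = 31 is not a perfect cube.
  y = -1: RHS = -19 is not a perfect cube.
  y = 2: RHS = 206 is not a perfect cube.
  y = -2: RHS = -194 is not a perfect cube.
  y = 3: RHS = 681 is not a perfect cube.
  y = -3: RHS = -669 is not a perfect cube.
Continuing the search up to |y| = 40 finds no solutions either.
No (x, y) in the scanned range satisfies the equation.

No integer solutions with |y| ≤ 40.


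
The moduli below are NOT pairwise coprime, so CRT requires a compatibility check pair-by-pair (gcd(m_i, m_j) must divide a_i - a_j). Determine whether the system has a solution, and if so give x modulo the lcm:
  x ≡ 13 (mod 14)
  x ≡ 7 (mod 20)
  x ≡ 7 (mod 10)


Moduli 14, 20, 10 are not pairwise coprime, so CRT works modulo lcm(m_i) when all pairwise compatibility conditions hold.
Pairwise compatibility: gcd(m_i, m_j) must divide a_i - a_j for every pair.
Merge one congruence at a time:
  Start: x ≡ 13 (mod 14).
  Combine with x ≡ 7 (mod 20): gcd(14, 20) = 2; 7 - 13 = -6, which IS divisible by 2, so compatible.
    Write x = 13 + 14·t and substitute into x ≡ 7 (mod 20): 14·t ≡ 7 − 13 = -6 (mod 20).
    Divide the congruence (and modulus) by g = 2: 7·t ≡ -3 (mod 10).
    Reduce coefficients mod 10: 7·t ≡ 7 (mod 10).
    The inverse of 7 mod 10 is 3 (since 7·3 = 21 = 2·10 + 1), so t ≡ 3·7 = 21 ≡ 1 (mod 10).
    Then x = 13 + 14·1 = 27, valid modulo lcm(14, 20) = 140: x ≡ 27 (mod 140).
  Combine with x ≡ 7 (mod 10): gcd(140, 10) = 10; 7 - 27 = -20, which IS divisible by 10, so compatible.
    Write x = 27 + 140·t and substitute into x ≡ 7 (mod 10): 140·t ≡ 7 − 27 = -20 (mod 10).
    Divide the congruence (and modulus) by g = 10: 14·t ≡ -2 (mod 1).
    Modulo 1 every t works; take t = 0.
    Then x = 27 + 140·0 = 27, valid modulo lcm(140, 10) = 140: x ≡ 27 (mod 140).
Verify: 27 mod 14 = 13, 27 mod 20 = 7, 27 mod 10 = 7.

x ≡ 27 (mod 140).


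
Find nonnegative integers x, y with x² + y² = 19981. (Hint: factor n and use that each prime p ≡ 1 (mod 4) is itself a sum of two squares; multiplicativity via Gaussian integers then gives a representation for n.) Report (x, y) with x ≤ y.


Step 1: Factor n = 19981 = 13 · 29 · 53.
Step 2: Check the mod-4 condition on each prime factor: 13 ≡ 1 (mod 4), exponent 1; 29 ≡ 1 (mod 4), exponent 1; 53 ≡ 1 (mod 4), exponent 1.
All primes ≡ 3 (mod 4) appear to even exponent (or don't appear), so by the two-squares theorem n IS expressible as a sum of two squares.
Step 3: Build a representation. Here n = 13 · 29 · 53 is a product of primes ≡ 1 (mod 4). Each prime p ≡ 1 (mod 4) is itself a sum of two squares; find a² by testing p − a² for a perfect square:
  13: 13 − 1² = 12, 13 − 2² = 9 = 3² ⇒ 13 = 2² + 3².
  29: 29 − 1² = 28, 29 − 2² = 25 = 5² ⇒ 29 = 2² + 5².
  53: 53 − 1² = 52, 53 − 2² = 49 = 7² ⇒ 53 = 2² + 7².
  Combine using the Brahmagupta–Fibonacci identity (a² + b²)(c² + d²) = (ac − bd)² + (ad + bc)² = (ac + bd)² + (ad − bc)²:
  13 · 29 = 377: from (2² + 3²)(2² + 5²), take (2·2 − 3·5, 2·5 + 3·2) = (4 − 15, 10 + 6) = (-11, 16); dropping signs (only squares matter) gives (11, 16); check 11² + 16² = 121 + 256 = 377 ✓.
  377 · 53 = 19981: from (11² + 16²)(2² + 7²), take (11·2 − 16·7, 11·7 + 16·2) = (22 − 112, 77 + 32) = (-90, 109); dropping signs (only squares matter) gives (90, 109); check 90² + 109² = 8100 + 11881 = 19981 ✓.
Step 4: Order so x ≤ y and verify: 90² + 109² = 8100 + 11881 = 19981 = n. ✓

n = 19981 = 90² + 109² (one valid representation with x ≤ y).


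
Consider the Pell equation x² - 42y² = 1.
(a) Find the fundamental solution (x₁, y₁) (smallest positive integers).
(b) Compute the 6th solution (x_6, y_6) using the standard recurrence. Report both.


Step 1: Find the fundamental solution (x₁, y₁) of x² - 42y² = 1.
  Expand √42 as a continued fraction. a₀ = ⌊√42⌋ = 6; iterate m_{k+1} = d_k·a_k − m_k, d_{k+1} = (42 − m_{k+1}²)/d_k, a_{k+1} = ⌊(a₀ + m_{k+1})/d_{k+1}⌋ (starting m₀ = 0, d₀ = 1), with convergents p_k = a_k·p_{k-1} + p_{k-2}, q_k = a_k·q_{k-1} + q_{k-2} (p₋₁ = 1, q₋₁ = 0):
  k = 0: a₀ = 6; p₀/q₀ = 6/1; p₀² − 42·q₀² = 36 − 42 = -6.
  k = 1: m = 6, d = 6, a = ⌊(6 + 6)/6⌋ = 2; p/q = (2·6 + 1)/(2·1 + 0) = 13/2; p² − 42·q² = 169 − 168 = 1.
  The first convergent with p² − 42·q² = 1 gives the fundamental solution (x₁, y₁) = (13, 2).
Step 2: Apply the recurrence (x_{n+1}, y_{n+1}) = (x₁x_n + 42y₁y_n, x₁y_n + y₁x_n) repeatedly.
  From (x_1, y_1) = (13, 2): x_2 = 13·13 + 42·2·2 = 337; y_2 = 13·2 + 2·13 = 52.
  From (x_2, y_2) = (337, 52): x_3 = 13·337 + 42·2·52 = 8749; y_3 = 13·52 + 2·337 = 1350.
  From (x_3, y_3) = (8749, 1350): x_4 = 13·8749 + 42·2·1350 = 227137; y_4 = 13·1350 + 2·8749 = 35048.
  From (x_4, y_4) = (227137, 35048): x_5 = 13·227137 + 42·2·35048 = 5896813; y_5 = 13·35048 + 2·227137 = 909898.
  From (x_5, y_5) = (5896813, 909898): x_6 = 13·5896813 + 42·2·909898 = 153090001; y_6 = 13·909898 + 2·5896813 = 23622300.
Step 3: Verify x_6² - 42·y_6² = 23436548406180001 - 23436548406180000 = 1 (should be 1). ✓

(x_1, y_1) = (13, 2); (x_6, y_6) = (153090001, 23622300).


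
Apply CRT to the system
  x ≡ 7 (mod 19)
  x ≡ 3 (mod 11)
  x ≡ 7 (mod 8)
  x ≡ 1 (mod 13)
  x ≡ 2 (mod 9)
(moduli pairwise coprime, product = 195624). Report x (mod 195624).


Product of moduli M = 19 · 11 · 8 · 13 · 9 = 195624.
Merge one congruence at a time:
  Start: x ≡ 7 (mod 19).
  Combine with x ≡ 3 (mod 11); new modulus lcm = 209.
    Write x = 7 + 19·t and substitute into x ≡ 3 (mod 11): 19·t ≡ 3 − 7 = -4 (mod 11).
    Reduce coefficients mod 11: 8·t ≡ 7 (mod 11).
    The inverse of 8 mod 11 is 7 (since 8·7 = 56 = 5·11 + 1), so t ≡ 7·7 = 49 ≡ 5 (mod 11).
    Then x = 7 + 19·5 = 102, valid modulo lcm(19, 11) = 209: x ≡ 102 (mod 209).
  Combine with x ≡ 7 (mod 8); new modulus lcm = 1672.
    Write x = 102 + 209·t and substitute into x ≡ 7 (mod 8): 209·t ≡ 7 − 102 = -95 (mod 8).
    Reduce coefficients mod 8: 1·t ≡ 1 (mod 8).
    So t ≡ 1 (mod 8).
    Then x = 102 + 209·1 = 311, valid modulo lcm(209, 8) = 1672: x ≡ 311 (mod 1672).
  Combine with x ≡ 1 (mod 13); new modulus lcm = 21736.
    Write x = 311 + 1672·t and substitute into x ≡ 1 (mod 13): 1672·t ≡ 1 − 311 = -310 (mod 13).
    Reduce coefficients mod 13: 8·t ≡ 2 (mod 13).
    The inverse of 8 mod 13 is 5 (since 8·5 = 40 = 3·13 + 1), so t ≡ 5·2 = 10 ≡ 10 (mod 13).
    Then x = 311 + 1672·10 = 17031, valid modulo lcm(1672, 13) = 21736: x ≡ 17031 (mod 21736).
  Combine with x ≡ 2 (mod 9); new modulus lcm = 195624.
    Write x = 17031 + 21736·t and substitute into x ≡ 2 (mod 9): 21736·t ≡ 2 − 17031 = -17029 (mod 9).
    Reduce coefficients mod 9: 1·t ≡ 8 (mod 9).
    So t ≡ 8 (mod 9).
    Then x = 17031 + 21736·8 = 190919, valid modulo lcm(21736, 9) = 195624: x ≡ 190919 (mod 195624).
Verify against each original: 190919 mod 19 = 7, 190919 mod 11 = 3, 190919 mod 8 = 7, 190919 mod 13 = 1, 190919 mod 9 = 2.

x ≡ 190919 (mod 195624).


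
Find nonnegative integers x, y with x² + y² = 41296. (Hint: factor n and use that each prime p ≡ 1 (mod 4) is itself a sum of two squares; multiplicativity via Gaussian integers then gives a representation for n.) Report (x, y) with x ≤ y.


Step 1: Factor n = 41296 = 2^4 · 29 · 89.
Step 2: Check the mod-4 condition on each prime factor: 2 = 2 (special); 29 ≡ 1 (mod 4), exponent 1; 89 ≡ 1 (mod 4), exponent 1.
All primes ≡ 3 (mod 4) appear to even exponent (or don't appear), so by the two-squares theorem n IS expressible as a sum of two squares.
Step 3: Build a representation. Group n = k² · m with k = 4 and m = 29 · 89 = 2581 (a product of primes ≡ 1 (mod 4)); a representation of m scales to one of n via (k·x)² + (k·y)² = k²(x² + y²). Each prime p ≡ 1 (mod 4) is itself a sum of two squares; find a² by testing p − a² for a perfect square:
  29: 29 − 1² = 28, 29 − 2² = 25 = 5² ⇒ 29 = 2² + 5².
  89: 89 − 1² = 88, 89 − 2² = 85, 89 − 3² = 80, 89 − 4² = 73, 89 − 5² = 64 = 8² ⇒ 89 = 5² + 8².
  Combine using the Brahmagupta–Fibonacci identity (a² + b²)(c² + d²) = (ac − bd)² + (ad + bc)² = (ac + bd)² + (ad − bc)²:
  29 · 89 = 2581: from (2² + 5²)(5² + 8²), take (2·5 − 5·8, 2·8 + 5·5) = (10 − 40, 16 + 25) = (-30, 41); dropping signs (only squares matter) gives (30, 41); check 30² + 41² = 900 + 1681 = 2581 ✓.
  Scale by k = 4: (4·30, 4·41) = (120, 164).
Step 4: Order so x ≤ y and verify: 120² + 164² = 14400 + 26896 = 41296 = n. ✓

n = 41296 = 120² + 164² (one valid representation with x ≤ y).


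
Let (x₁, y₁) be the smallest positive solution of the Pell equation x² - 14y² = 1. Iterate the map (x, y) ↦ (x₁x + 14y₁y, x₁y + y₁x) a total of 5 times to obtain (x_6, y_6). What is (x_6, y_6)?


Step 1: Find the fundamental solution (x₁, y₁) of x² - 14y² = 1.
  Expand √14 as a continued fraction. a₀ = ⌊√14⌋ = 3; iterate m_{k+1} = d_k·a_k − m_k, d_{k+1} = (14 − m_{k+1}²)/d_k, a_{k+1} = ⌊(a₀ + m_{k+1})/d_{k+1}⌋ (starting m₀ = 0, d₀ = 1), with convergents p_k = a_k·p_{k-1} + p_{k-2}, q_k = a_k·q_{k-1} + q_{k-2} (p₋₁ = 1, q₋₁ = 0):
  k = 0: a₀ = 3; p₀/q₀ = 3/1; p₀² − 14·q₀² = 9 − 14 = -5.
  k = 1: m = 3, d = 5, a = ⌊(3 + 3)/5⌋ = 1; p/q = (1·3 + 1)/(1·1 + 0) = 4/1; p² − 14·q² = 16 − 14 = 2.
  k = 2: m = 2, d = 2, a = ⌊(3 + 2)/2⌋ = 2; p/q = (2·4 + 3)/(2·1 + 1) = 11/3; p² − 14·q² = 121 − 126 = -5.
  k = 3: m = 2, d = 5, a = ⌊(3 + 2)/5⌋ = 1; p/q = (1·11 + 4)/(1·3 + 1) = 15/4; p² − 14·q² = 225 − 224 = 1.
  The first convergent with p² − 14·q² = 1 gives the fundamental solution (x₁, y₁) = (15, 4).
Step 2: Apply the recurrence (x_{n+1}, y_{n+1}) = (x₁x_n + 14y₁y_n, x₁y_n + y₁x_n) repeatedly.
  From (x_1, y_1) = (15, 4): x_2 = 15·15 + 14·4·4 = 449; y_2 = 15·4 + 4·15 = 120.
  From (x_2, y_2) = (449, 120): x_3 = 15·449 + 14·4·120 = 13455; y_3 = 15·120 + 4·449 = 3596.
  From (x_3, y_3) = (13455, 3596): x_4 = 15·13455 + 14·4·3596 = 403201; y_4 = 15·3596 + 4·13455 = 107760.
  From (x_4, y_4) = (403201, 107760): x_5 = 15·403201 + 14·4·107760 = 12082575; y_5 = 15·107760 + 4·403201 = 3229204.
  From (x_5, y_5) = (12082575, 3229204): x_6 = 15·12082575 + 14·4·3229204 = 362074049; y_6 = 15·3229204 + 4·12082575 = 96768360.
Step 3: Verify x_6² - 14·y_6² = 131097616959254401 - 131097616959254400 = 1 (should be 1). ✓

(x_1, y_1) = (15, 4); (x_6, y_6) = (362074049, 96768360).


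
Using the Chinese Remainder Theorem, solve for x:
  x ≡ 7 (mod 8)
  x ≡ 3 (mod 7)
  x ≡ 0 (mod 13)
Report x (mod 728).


Moduli 8, 7, 13 are pairwise coprime; by CRT there is a unique solution modulo M = 8 · 7 · 13 = 728.
Solve pairwise, accumulating the modulus:
  Start with x ≡ 7 (mod 8).
  Combine with x ≡ 3 (mod 7): since gcd(8, 7) = 1, we get a unique residue mod 56.
    Write x = 7 + 8·t and substitute into x ≡ 3 (mod 7): 8·t ≡ 3 − 7 = -4 (mod 7).
    Reduce coefficients mod 7: 1·t ≡ 3 (mod 7).
    So t ≡ 3 (mod 7).
    Then x = 7 + 8·3 = 31, valid modulo lcm(8, 7) = 56: x ≡ 31 (mod 56).
  Combine with x ≡ 0 (mod 13): since gcd(56, 13) = 1, we get a unique residue mod 728.
    Write x = 31 + 56·t and substitute into x ≡ 0 (mod 13): 56·t ≡ 0 − 31 = -31 (mod 13).
    Reduce coefficients mod 13: 4·t ≡ 8 (mod 13).
    The inverse of 4 mod 13 is 10 (since 4·10 = 40 = 3·13 + 1), so t ≡ 10·8 = 80 ≡ 2 (mod 13).
    Then x = 31 + 56·2 = 143, valid modulo lcm(56, 13) = 728: x ≡ 143 (mod 728).
Verify: 143 mod 8 = 7 ✓, 143 mod 7 = 3 ✓, 143 mod 13 = 0 ✓.

x ≡ 143 (mod 728).


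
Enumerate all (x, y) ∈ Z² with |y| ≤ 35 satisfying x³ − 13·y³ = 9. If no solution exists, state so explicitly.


The equation is x³ - 13y³ = 9. For fixed y, x³ = 13·y³ + 9, so a solution requires the RHS to be a perfect cube.
Strategy: iterate y from -35 to 35, compute RHS = 13·y³ + 9, and check whether it is a (positive or negative) perfect cube.
Check small values of y:
  y = 0: RHS = 9 is not a perfect cube.
  y = 1: RHS = 22 is not a perfect cube.
  y = -1: RHS = -4 is not a perfect cube.
  y = 2: RHS = 113 is not a perfect cube.
  y = -2: RHS = -95 is not a perfect cube.
  y = 3: RHS = 360 is not a perfect cube.
  y = -3: RHS = -342 is not a perfect cube.
Continuing the search up to |y| = 35 finds no solutions either.
No (x, y) in the scanned range satisfies the equation.

No integer solutions with |y| ≤ 35.


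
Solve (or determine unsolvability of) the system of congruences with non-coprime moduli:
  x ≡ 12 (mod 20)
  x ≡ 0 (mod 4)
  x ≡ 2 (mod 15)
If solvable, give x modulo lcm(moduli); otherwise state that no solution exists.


Moduli 20, 4, 15 are not pairwise coprime, so CRT works modulo lcm(m_i) when all pairwise compatibility conditions hold.
Pairwise compatibility: gcd(m_i, m_j) must divide a_i - a_j for every pair.
Merge one congruence at a time:
  Start: x ≡ 12 (mod 20).
  Combine with x ≡ 0 (mod 4): gcd(20, 4) = 4; 0 - 12 = -12, which IS divisible by 4, so compatible.
    Write x = 12 + 20·t and substitute into x ≡ 0 (mod 4): 20·t ≡ 0 − 12 = -12 (mod 4).
    Divide the congruence (and modulus) by g = 4: 5·t ≡ -3 (mod 1).
    Modulo 1 every t works; take t = 0.
    Then x = 12 + 20·0 = 12, valid modulo lcm(20, 4) = 20: x ≡ 12 (mod 20).
  Combine with x ≡ 2 (mod 15): gcd(20, 15) = 5; 2 - 12 = -10, which IS divisible by 5, so compatible.
    Write x = 12 + 20·t and substitute into x ≡ 2 (mod 15): 20·t ≡ 2 − 12 = -10 (mod 15).
    Divide the congruence (and modulus) by g = 5: 4·t ≡ -2 (mod 3).
    Reduce coefficients mod 3: 1·t ≡ 1 (mod 3).
    So t ≡ 1 (mod 3).
    Then x = 12 + 20·1 = 32, valid modulo lcm(20, 15) = 60: x ≡ 32 (mod 60).
Verify: 32 mod 20 = 12, 32 mod 4 = 0, 32 mod 15 = 2.

x ≡ 32 (mod 60).


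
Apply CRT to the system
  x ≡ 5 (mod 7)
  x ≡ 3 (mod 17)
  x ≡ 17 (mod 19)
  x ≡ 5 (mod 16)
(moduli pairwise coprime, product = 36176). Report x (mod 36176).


Product of moduli M = 7 · 17 · 19 · 16 = 36176.
Merge one congruence at a time:
  Start: x ≡ 5 (mod 7).
  Combine with x ≡ 3 (mod 17); new modulus lcm = 119.
    Write x = 5 + 7·t and substitute into x ≡ 3 (mod 17): 7·t ≡ 3 − 5 = -2 (mod 17).
    Reduce coefficients mod 17: 7·t ≡ 15 (mod 17).
    The inverse of 7 mod 17 is 5 (since 7·5 = 35 = 2·17 + 1), so t ≡ 5·15 = 75 ≡ 7 (mod 17).
    Then x = 5 + 7·7 = 54, valid modulo lcm(7, 17) = 119: x ≡ 54 (mod 119).
  Combine with x ≡ 17 (mod 19); new modulus lcm = 2261.
    Write x = 54 + 119·t and substitute into x ≡ 17 (mod 19): 119·t ≡ 17 − 54 = -37 (mod 19).
    Reduce coefficients mod 19: 5·t ≡ 1 (mod 19).
    The inverse of 5 mod 19 is 4 (since 5·4 = 20 = 1·19 + 1), so t ≡ 4·1 = 4 ≡ 4 (mod 19).
    Then x = 54 + 119·4 = 530, valid modulo lcm(119, 19) = 2261: x ≡ 530 (mod 2261).
  Combine with x ≡ 5 (mod 16); new modulus lcm = 36176.
    Write x = 530 + 2261·t and substitute into x ≡ 5 (mod 16): 2261·t ≡ 5 − 530 = -525 (mod 16).
    Reduce coefficients mod 16: 5·t ≡ 3 (mod 16).
    The inverse of 5 mod 16 is 13 (since 5·13 = 65 = 4·16 + 1), so t ≡ 13·3 = 39 ≡ 7 (mod 16).
    Then x = 530 + 2261·7 = 16357, valid modulo lcm(2261, 16) = 36176: x ≡ 16357 (mod 36176).
Verify against each original: 16357 mod 7 = 5, 16357 mod 17 = 3, 16357 mod 19 = 17, 16357 mod 16 = 5.

x ≡ 16357 (mod 36176).
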